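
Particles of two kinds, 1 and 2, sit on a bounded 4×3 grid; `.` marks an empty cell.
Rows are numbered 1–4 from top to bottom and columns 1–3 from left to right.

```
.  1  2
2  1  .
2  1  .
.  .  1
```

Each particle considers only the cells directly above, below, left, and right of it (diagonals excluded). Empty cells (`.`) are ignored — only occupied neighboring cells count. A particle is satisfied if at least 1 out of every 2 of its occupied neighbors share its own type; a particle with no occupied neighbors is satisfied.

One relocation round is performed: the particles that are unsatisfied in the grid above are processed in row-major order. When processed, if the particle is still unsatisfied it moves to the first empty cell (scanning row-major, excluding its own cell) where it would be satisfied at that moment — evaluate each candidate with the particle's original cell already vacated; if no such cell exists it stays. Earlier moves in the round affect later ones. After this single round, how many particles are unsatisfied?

Initially unsatisfied (in order): (1,3).
  (1,3) → (1,1).
Resulting grid:
2 1 .
2 1 .
2 1 .
. . 1
All satisfied now.

0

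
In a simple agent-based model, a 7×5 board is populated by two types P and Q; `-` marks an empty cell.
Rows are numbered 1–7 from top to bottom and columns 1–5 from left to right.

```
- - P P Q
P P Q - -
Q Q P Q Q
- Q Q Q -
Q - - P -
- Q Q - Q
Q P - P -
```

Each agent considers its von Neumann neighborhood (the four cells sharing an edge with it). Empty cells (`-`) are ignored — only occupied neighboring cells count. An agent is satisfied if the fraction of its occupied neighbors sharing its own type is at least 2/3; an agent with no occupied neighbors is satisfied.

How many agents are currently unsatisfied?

(1,3)P 1/2 ✗
(1,4)P 1/2 ✗
(1,5)Q 0/1 ✗
(2,1)P 1/2 ✗
(2,2)P 1/3 ✗
(2,3)Q 0/3 ✗
(3,1)Q 1/2 ✗
(3,2)Q 2/4 ✗
(3,3)P 0/4 ✗
(3,4)Q 2/3 ✓
(3,5)Q 1/1 ✓
(4,2)Q 2/2 ✓
(4,3)Q 2/3 ✓
(4,4)Q 2/3 ✓
(5,1)Q 0/0 ✓
(5,4)P 0/1 ✗
(6,2)Q 1/2 ✗
(6,3)Q 1/1 ✓
(6,5)Q 0/0 ✓
(7,1)Q 0/1 ✗
(7,2)P 0/2 ✗
(7,4)P 0/0 ✓
Unsatisfied: (1,3), (1,4), (1,5), (2,1), (2,2), (2,3), (3,1), (3,2), (3,3), (5,4), (6,2), (7,1), (7,2) — 13 in total.

13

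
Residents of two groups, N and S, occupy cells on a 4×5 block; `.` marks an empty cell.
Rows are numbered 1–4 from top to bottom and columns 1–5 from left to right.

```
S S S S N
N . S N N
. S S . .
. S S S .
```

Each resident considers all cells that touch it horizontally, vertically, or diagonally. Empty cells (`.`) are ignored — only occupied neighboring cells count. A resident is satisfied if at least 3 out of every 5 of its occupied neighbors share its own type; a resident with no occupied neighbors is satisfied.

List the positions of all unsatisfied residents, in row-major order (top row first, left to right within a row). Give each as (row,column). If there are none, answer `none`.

(1,1), (1,4), (2,1), (2,4)

(1,1)S 1/2 ✗
(1,2)S 3/4 ✓
(1,3)S 3/4 ✓
(1,4)S 2/5 ✗
(1,5)N 2/3 ✓
(2,1)N 0/3 ✗
(2,3)S 5/6 ✓
(2,4)N 2/6 ✗
(2,5)N 2/3 ✓
(3,2)S 4/5 ✓
(3,3)S 5/6 ✓
(4,2)S 3/3 ✓
(4,3)S 4/4 ✓
(4,4)S 2/2 ✓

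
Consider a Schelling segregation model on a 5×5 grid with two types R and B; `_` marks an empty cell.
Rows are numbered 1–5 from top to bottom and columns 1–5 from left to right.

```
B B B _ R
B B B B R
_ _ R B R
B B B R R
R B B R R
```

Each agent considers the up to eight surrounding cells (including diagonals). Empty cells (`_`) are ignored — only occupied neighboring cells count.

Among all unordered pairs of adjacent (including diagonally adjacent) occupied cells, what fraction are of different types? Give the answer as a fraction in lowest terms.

4/11

Scan each occupied cell's neighbors to the right and below (and the two forward diagonals) so each pair is counted once.
From row 1: 1 unlike of 12 pairs (running 1/12).
From row 2: 6 unlike of 12 pairs (running 7/24).
From row 3: 6 unlike of 10 pairs (running 13/34).
From row 4: 5 unlike of 17 pairs (running 18/51).
From row 5: 2 unlike of 4 pairs (running 20/55).
Total adjacent occupied pairs: 55; unlike-type pairs: 20.
20/55 reduces to 4/11.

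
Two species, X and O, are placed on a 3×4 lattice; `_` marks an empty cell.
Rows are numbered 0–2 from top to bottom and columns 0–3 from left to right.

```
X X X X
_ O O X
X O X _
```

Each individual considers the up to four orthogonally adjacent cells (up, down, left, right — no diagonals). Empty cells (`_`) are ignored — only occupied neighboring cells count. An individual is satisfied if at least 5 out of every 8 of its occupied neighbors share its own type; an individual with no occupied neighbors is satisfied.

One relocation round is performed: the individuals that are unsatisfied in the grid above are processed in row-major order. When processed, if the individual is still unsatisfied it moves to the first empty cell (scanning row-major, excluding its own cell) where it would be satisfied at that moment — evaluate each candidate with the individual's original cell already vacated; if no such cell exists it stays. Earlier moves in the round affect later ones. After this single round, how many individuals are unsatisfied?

3

Initially unsatisfied (in order): (1,2), (1,3), (2,0), (2,1), (2,2).
  (1,2): no empty cell satisfies it; stays.
  (1,3) → (1,0).
  (2,0) → (2,3).
  (2,1): no empty cell satisfies it; stays.
  (2,2) → (1,3).
Resulting grid:
X X X X
X O O X
_ O _ X
Unsatisfied now: (1,0), (1,1), (1,2).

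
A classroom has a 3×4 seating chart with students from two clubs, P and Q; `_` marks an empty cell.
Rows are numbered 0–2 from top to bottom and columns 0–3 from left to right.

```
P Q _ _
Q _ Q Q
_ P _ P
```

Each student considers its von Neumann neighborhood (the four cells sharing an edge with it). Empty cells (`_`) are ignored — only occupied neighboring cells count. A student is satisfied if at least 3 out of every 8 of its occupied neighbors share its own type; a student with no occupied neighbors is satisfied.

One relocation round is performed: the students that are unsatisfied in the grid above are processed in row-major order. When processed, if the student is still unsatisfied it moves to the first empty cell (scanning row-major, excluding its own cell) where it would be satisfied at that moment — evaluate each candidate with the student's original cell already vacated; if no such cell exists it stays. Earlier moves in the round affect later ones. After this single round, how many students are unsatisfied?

Initially unsatisfied (in order): (0,0), (0,1), (1,0), (2,3).
  (0,0) → (2,0).
  (0,1): now satisfied by earlier moves; stays.
  (1,0) → (0,0).
  (2,3) → (1,0).
Resulting grid:
Q Q _ _
P _ Q Q
P P _ _
All satisfied now.

0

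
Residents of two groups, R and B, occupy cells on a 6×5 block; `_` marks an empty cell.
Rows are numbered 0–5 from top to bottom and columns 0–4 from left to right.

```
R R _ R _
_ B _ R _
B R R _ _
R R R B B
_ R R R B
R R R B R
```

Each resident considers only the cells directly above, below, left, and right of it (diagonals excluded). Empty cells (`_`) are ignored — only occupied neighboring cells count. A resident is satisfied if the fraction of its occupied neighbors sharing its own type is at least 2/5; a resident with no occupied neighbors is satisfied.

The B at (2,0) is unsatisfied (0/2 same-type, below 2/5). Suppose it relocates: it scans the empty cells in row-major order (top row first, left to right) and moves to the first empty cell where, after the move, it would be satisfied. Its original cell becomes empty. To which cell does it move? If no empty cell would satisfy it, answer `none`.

Vacating (2,0). Empty cells in order:
  (0,2): 0/2 same-type → still unsatisfied.
  (0,4): 0/1 same-type → still unsatisfied.
  (1,0): 1/2 same-type → satisfied — stop here.

(1,0)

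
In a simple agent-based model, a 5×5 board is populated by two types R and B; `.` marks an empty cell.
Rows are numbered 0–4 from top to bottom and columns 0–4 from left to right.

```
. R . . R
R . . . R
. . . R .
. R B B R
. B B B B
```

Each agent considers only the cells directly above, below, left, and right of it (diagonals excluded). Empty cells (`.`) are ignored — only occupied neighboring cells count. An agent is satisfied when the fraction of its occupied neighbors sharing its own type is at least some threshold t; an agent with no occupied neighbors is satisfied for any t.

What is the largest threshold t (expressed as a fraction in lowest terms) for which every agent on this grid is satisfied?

0/1

(0,1)R — no occupied neighbors
(0,4)R 1/1
(1,0)R — no occupied neighbors
(1,4)R 1/1
(2,3)R 0/1
(3,1)R 0/2
(3,2)B 2/3
(3,3)B 2/4
(3,4)R 0/2
(4,1)B 1/2
(4,2)B 3/3
(4,3)B 3/3
(4,4)B 1/2
The smallest same-type fraction is 0/1 at (2,3), which reduces to 0/1. Any threshold above that leaves this agent unsatisfied.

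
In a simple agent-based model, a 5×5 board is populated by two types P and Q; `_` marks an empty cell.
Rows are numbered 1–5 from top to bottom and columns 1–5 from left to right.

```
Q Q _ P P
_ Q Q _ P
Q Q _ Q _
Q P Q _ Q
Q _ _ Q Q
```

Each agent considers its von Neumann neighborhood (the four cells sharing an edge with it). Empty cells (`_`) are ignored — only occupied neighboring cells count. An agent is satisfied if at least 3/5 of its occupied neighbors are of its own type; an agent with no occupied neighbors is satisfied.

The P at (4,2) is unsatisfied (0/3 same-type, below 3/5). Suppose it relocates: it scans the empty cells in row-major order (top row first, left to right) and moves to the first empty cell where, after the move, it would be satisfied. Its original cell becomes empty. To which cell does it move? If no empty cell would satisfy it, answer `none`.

Vacating (4,2). Empty cells in order:
  (1,3): 1/3 same-type → still unsatisfied.
  (2,1): 0/3 same-type → still unsatisfied.
  (2,4): 2/4 same-type → still unsatisfied.
  (3,3): 0/4 same-type → still unsatisfied.
  (3,5): 1/3 same-type → still unsatisfied.
  (4,4): 0/4 same-type → still unsatisfied.
  (5,2): 0/1 same-type → still unsatisfied.
  (5,3): 0/2 same-type → still unsatisfied.

none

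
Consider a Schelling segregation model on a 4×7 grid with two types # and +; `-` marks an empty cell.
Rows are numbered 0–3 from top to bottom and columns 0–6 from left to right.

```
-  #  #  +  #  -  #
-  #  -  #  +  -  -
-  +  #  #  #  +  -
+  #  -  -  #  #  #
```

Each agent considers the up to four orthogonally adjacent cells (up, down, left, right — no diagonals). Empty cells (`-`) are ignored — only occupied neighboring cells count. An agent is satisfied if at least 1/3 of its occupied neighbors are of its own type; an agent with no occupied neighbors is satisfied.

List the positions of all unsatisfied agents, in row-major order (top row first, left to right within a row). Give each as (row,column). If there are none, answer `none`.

(0,3), (0,4), (1,4), (2,1), (2,5), (3,0), (3,1)

(0,1)# 2/2 ✓
(0,2)# 1/2 ✓
(0,3)+ 0/3 ✗
(0,4)# 0/2 ✗
(0,6)# 0/0 ✓
(1,1)# 1/2 ✓
(1,3)# 1/3 ✓
(1,4)+ 0/3 ✗
(2,1)+ 0/3 ✗
(2,2)# 1/2 ✓
(2,3)# 3/3 ✓
(2,4)# 2/4 ✓
(2,5)+ 0/2 ✗
(3,0)+ 0/1 ✗
(3,1)# 0/2 ✗
(3,4)# 2/2 ✓
(3,5)# 2/3 ✓
(3,6)# 1/1 ✓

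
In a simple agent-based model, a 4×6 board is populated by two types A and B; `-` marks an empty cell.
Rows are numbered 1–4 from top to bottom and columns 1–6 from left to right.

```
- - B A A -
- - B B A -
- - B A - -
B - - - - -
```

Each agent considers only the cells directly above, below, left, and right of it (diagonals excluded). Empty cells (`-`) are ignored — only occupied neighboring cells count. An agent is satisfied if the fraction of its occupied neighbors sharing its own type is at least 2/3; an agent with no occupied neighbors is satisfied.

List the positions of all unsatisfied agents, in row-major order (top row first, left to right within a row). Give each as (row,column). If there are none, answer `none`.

(1,3), (1,4), (2,4), (2,5), (3,3), (3,4)

Row 1: (1,3)B 1/2 not · (1,4)A 1/3 not · (1,5)A 2/2 satisfied
Row 2: (2,3)B 3/3 satisfied · (2,4)B 1/4 not · (2,5)A 1/2 not
Row 3: (3,3)B 1/2 not · (3,4)A 0/2 not
Row 4: (4,1)B 0/0 satisfied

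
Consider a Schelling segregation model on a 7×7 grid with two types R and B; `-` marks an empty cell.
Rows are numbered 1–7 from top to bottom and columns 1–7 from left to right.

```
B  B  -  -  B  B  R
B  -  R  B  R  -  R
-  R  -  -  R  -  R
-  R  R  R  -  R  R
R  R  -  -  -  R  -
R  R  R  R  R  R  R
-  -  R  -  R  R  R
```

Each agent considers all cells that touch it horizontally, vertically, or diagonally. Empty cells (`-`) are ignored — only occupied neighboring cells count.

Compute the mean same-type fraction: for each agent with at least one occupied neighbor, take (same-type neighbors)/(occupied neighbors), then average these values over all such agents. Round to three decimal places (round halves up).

0.836

Row 1: (1,1)B 2/2 · (1,2)B 2/3 · (1,5)B 2/3 · (1,6)B 1/4 · (1,7)R 1/2
Row 2: (2,1)B 2/3 · (2,3)R 1/3 · (2,4)B 1/4 · (2,5)R 1/4 · (2,7)R 2/3
Row 3: (3,2)R 3/4 · (3,5)R 3/4 · (3,7)R 3/3
Row 4: (4,2)R 4/4 · (4,3)R 4/4 · (4,4)R 2/2 · (4,6)R 4/4 · (4,7)R 3/3
Row 5: (5,1)R 4/4 · (5,2)R 6/6 · (5,6)R 5/5
Row 6: (6,1)R 3/3 · (6,2)R 5/5 · (6,3)R 4/4 · (6,4)R 4/4 · (6,5)R 5/5 · (6,6)R 6/6 · (6,7)R 4/4
Row 7: (7,3)R 3/3 · (7,5)R 4/4 · (7,6)R 5/5 · (7,7)R 3/3
Sum over 32 agents: 2/2 + 2/3 + 2/3 + 1/4 + 1/2 + 2/3 + 1/3 + 1/4 + 1/4 + 2/3 + 3/4 + 3/4 + 3/3 + 4/4 + 4/4 + 2/2 + 4/4 + 3/3 + 4/4 + 6/6 + 5/5 + 3/3 + 5/5 + 4/4 + 4/4 + 5/5 + 6/6 + 4/4 + 3/3 + 4/4 + 5/5 + 3/3 = 107/4; mean = 107/4 ÷ 32 = 107/128 = 0.835937… → 0.836.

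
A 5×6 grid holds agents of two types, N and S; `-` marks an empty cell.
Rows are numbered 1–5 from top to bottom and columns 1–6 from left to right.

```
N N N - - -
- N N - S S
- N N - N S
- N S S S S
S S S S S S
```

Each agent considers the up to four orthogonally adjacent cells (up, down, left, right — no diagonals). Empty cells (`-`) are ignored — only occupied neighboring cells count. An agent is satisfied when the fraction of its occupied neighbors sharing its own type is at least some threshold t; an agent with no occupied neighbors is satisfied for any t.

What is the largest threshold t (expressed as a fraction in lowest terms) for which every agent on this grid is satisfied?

0/1

(1,1)N 1/1
(1,2)N 3/3
(1,3)N 2/2
(2,2)N 3/3
(2,3)N 3/3
(2,5)S 1/2
(2,6)S 2/2
(3,2)N 3/3
(3,3)N 2/3
(3,5)N 0/3
(3,6)S 2/3
(4,2)N 1/3
(4,3)S 2/4
(4,4)S 3/3
(4,5)S 3/4
(4,6)S 3/3
(5,1)S 1/1
(5,2)S 2/3
(5,3)S 3/3
(5,4)S 3/3
(5,5)S 3/3
(5,6)S 2/2
The smallest same-type fraction is 0/3 at (3,5), which reduces to 0/1. Any threshold above that leaves this agent unsatisfied.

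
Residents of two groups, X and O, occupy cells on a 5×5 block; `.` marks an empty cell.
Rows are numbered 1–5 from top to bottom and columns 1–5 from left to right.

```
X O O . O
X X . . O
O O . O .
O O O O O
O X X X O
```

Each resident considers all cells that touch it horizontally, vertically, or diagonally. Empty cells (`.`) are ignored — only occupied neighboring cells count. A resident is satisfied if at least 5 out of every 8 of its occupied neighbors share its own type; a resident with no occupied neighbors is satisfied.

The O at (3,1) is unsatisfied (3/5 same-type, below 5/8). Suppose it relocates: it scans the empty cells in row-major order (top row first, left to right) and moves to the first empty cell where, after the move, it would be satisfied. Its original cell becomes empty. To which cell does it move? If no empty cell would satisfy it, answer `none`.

Vacating (3,1). Empty cells in order:
  (1,4): 3/3 same-type → satisfied — stop here.

(1,4)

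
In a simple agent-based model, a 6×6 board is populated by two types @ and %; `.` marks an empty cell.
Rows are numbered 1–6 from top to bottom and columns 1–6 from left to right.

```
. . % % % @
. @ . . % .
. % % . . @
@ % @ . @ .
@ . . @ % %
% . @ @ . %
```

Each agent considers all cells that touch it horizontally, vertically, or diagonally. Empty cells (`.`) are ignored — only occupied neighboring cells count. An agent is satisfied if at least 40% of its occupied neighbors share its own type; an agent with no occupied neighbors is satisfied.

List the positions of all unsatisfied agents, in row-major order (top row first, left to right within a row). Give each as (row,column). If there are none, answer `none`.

(1,3)% 1/2 ✓
(1,4)% 3/3 ✓
(1,5)% 2/3 ✓
(1,6)@ 0/2 ✗
(2,2)@ 0/3 ✗
(2,5)% 2/4 ✓
(3,2)% 2/5 ✓
(3,3)% 2/4 ✓
(3,6)@ 1/2 ✓
(4,1)@ 1/3 ✗
(4,2)% 2/5 ✓
(4,3)@ 1/4 ✗
(4,5)@ 2/4 ✓
(5,1)@ 1/3 ✗
(5,4)@ 4/5 ✓
(5,5)% 2/5 ✓
(5,6)% 2/3 ✓
(6,1)% 0/1 ✗
(6,3)@ 2/2 ✓
(6,4)@ 2/3 ✓
(6,6)% 2/2 ✓

(1,6), (2,2), (4,1), (4,3), (5,1), (6,1)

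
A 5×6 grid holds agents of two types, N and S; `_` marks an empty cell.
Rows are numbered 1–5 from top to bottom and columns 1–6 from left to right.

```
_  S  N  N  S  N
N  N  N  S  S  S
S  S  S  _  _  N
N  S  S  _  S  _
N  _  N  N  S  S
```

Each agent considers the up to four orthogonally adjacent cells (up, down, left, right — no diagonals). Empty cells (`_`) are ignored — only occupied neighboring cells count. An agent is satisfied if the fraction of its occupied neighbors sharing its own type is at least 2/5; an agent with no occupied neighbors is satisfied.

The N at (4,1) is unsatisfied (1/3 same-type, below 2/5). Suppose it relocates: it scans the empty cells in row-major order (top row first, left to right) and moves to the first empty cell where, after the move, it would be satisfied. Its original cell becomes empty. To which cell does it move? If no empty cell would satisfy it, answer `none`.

(1,1)

Vacating (4,1). Empty cells in order:
  (1,1): 1/2 same-type → satisfied — stop here.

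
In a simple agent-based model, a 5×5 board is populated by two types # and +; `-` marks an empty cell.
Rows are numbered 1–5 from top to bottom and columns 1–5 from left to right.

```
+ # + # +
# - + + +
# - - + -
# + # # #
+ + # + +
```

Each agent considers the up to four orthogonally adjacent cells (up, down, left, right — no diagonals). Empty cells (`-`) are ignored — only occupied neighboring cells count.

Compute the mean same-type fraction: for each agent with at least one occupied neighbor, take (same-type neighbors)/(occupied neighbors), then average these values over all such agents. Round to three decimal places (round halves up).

Row 1: (1,1)+ 0/2 · (1,2)# 0/2 · (1,3)+ 1/3 · (1,4)# 0/3 · (1,5)+ 1/2
Row 2: (2,1)# 1/2 · (2,3)+ 2/2 · (2,4)+ 3/4 · (2,5)+ 2/2
Row 3: (3,1)# 2/2 · (3,4)+ 1/2
Row 4: (4,1)# 1/3 · (4,2)+ 1/3 · (4,3)# 2/3 · (4,4)# 2/4 · (4,5)# 1/2
Row 5: (5,1)+ 1/2 · (5,2)+ 2/3 · (5,3)# 1/3 · (5,4)+ 1/3 · (5,5)+ 1/2
Sum over 21 agents: 0/2 + 0/2 + 1/3 + 0/3 + 1/2 + 1/2 + 2/2 + 3/4 + 2/2 + 2/2 + 1/2 + 1/3 + 1/3 + 2/3 + 2/4 + 1/2 + 1/2 + 2/3 + 1/3 + 1/3 + 1/2 = 41/4; mean = 41/4 ÷ 21 = 41/84 = 0.488095… → 0.488.

0.488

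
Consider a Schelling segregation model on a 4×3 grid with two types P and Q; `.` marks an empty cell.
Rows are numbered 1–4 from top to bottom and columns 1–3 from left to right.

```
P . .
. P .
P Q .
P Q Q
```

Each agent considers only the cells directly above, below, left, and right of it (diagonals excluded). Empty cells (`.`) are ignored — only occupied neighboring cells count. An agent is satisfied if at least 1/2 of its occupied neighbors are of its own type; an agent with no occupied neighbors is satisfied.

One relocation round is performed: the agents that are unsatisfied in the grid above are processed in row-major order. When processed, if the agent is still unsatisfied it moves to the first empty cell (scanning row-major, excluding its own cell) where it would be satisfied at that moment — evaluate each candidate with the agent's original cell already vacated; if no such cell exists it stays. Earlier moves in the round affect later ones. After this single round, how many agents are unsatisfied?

Initially unsatisfied (in order): (2,2), (3,2).
  (2,2) → (1,2).
  (3,2): now satisfied by earlier moves; stays.
Resulting grid:
P P .
. . .
P Q .
P Q Q
All satisfied now.

0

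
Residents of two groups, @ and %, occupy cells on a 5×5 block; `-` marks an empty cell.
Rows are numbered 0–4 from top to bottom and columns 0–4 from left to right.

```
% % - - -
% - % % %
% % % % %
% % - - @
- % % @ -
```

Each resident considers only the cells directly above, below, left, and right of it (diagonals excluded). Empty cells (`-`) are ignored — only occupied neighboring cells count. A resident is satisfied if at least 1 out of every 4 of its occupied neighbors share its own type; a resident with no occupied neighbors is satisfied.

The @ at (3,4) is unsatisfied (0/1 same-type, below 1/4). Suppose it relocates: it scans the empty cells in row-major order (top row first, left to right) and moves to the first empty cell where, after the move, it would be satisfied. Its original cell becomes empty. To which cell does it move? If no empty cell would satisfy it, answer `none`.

(3,3)

Vacating (3,4). Empty cells in order:
  (0,2): 0/2 same-type → still unsatisfied.
  (0,3): 0/1 same-type → still unsatisfied.
  (0,4): 0/1 same-type → still unsatisfied.
  (1,1): 0/4 same-type → still unsatisfied.
  (3,2): 0/3 same-type → still unsatisfied.
  (3,3): 1/2 same-type → satisfied — stop here.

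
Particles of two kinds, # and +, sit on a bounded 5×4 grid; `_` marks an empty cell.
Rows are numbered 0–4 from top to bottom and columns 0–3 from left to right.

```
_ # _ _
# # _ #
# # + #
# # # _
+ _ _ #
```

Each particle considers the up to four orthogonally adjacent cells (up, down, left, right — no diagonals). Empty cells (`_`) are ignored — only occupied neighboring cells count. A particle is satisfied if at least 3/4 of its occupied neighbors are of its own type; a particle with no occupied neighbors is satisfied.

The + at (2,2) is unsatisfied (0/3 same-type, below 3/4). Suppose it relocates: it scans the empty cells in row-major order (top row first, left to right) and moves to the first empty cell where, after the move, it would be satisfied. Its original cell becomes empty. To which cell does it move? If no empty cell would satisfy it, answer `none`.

Vacating (2,2). Empty cells in order:
  (0,0): 0/2 same-type → still unsatisfied.
  (0,2): 0/1 same-type → still unsatisfied.
  (0,3): 0/1 same-type → still unsatisfied.
  (1,2): 0/2 same-type → still unsatisfied.
  (3,3): 0/3 same-type → still unsatisfied.
  (4,1): 1/2 same-type → still unsatisfied.
  (4,2): 0/2 same-type → still unsatisfied.

none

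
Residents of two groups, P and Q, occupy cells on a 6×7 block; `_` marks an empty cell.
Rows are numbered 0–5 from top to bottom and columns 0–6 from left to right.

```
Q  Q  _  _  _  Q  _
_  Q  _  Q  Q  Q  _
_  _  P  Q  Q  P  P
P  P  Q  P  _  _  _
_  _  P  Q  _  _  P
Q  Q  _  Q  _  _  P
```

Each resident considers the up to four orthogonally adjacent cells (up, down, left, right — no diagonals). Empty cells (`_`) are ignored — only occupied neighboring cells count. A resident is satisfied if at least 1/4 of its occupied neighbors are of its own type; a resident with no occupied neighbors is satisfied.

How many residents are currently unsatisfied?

4

(0,0)Q 1/1 ✓
(0,1)Q 2/2 ✓
(0,5)Q 1/1 ✓
(1,1)Q 1/1 ✓
(1,3)Q 2/2 ✓
(1,4)Q 3/3 ✓
(1,5)Q 2/3 ✓
(2,2)P 0/2 ✗
(2,3)Q 2/4 ✓
(2,4)Q 2/3 ✓
(2,5)P 1/3 ✓
(2,6)P 1/1 ✓
(3,0)P 1/1 ✓
(3,1)P 1/2 ✓
(3,2)Q 0/4 ✗
(3,3)P 0/3 ✗
(4,2)P 0/2 ✗
(4,3)Q 1/3 ✓
(4,6)P 1/1 ✓
(5,0)Q 1/1 ✓
(5,1)Q 1/1 ✓
(5,3)Q 1/1 ✓
(5,6)P 1/1 ✓
Unsatisfied: (2,2), (3,2), (3,3), (4,2) — 4 in total.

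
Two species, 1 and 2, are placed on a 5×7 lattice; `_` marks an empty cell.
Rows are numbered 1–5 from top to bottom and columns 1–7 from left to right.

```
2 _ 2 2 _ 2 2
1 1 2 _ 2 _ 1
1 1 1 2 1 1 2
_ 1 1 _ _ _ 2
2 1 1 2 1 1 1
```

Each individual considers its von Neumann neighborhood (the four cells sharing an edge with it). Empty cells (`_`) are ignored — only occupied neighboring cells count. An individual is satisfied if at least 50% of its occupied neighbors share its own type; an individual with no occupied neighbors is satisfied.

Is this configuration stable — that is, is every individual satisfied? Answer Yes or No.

No

Row 1: (1,1)2 0/1 ✗ · (1,3)2 2/2 ✓ · (1,4)2 1/1 ✓ · (1,6)2 1/1 ✓ · (1,7)2 1/2 ✓
Row 2: (2,1)1 2/3 ✓ · (2,2)1 2/3 ✓ · (2,3)2 1/3 ✗ · (2,5)2 0/1 ✗ · (2,7)1 0/2 ✗
Row 3: (3,1)1 2/2 ✓ · (3,2)1 4/4 ✓ · (3,3)1 2/4 ✓ · (3,4)2 0/2 ✗ · (3,5)1 1/3 ✗ · (3,6)1 1/2 ✓ · (3,7)2 1/3 ✗
Row 4: (4,2)1 3/3 ✓ · (4,3)1 3/3 ✓ · (4,7)2 1/2 ✓
Row 5: (5,1)2 0/1 ✗ · (5,2)1 2/3 ✓ · (5,3)1 2/3 ✓ · (5,4)2 0/2 ✗ · (5,5)1 1/2 ✓ · (5,6)1 2/2 ✓ · (5,7)1 1/2 ✓
For instance (1,1) has only 0/1 same-type neighbors, below 1/2.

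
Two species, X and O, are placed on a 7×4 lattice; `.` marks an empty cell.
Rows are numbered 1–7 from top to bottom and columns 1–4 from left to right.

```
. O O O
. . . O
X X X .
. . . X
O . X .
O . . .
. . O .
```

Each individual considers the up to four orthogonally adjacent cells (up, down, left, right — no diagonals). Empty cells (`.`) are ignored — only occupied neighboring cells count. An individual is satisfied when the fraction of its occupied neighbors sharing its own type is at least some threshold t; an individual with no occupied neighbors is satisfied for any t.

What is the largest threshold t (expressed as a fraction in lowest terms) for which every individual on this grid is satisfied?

(1,2)O 1/1
(1,3)O 2/2
(1,4)O 2/2
(2,4)O 1/1
(3,1)X 1/1
(3,2)X 2/2
(3,3)X 1/1
(4,4)X — no occupied neighbors
(5,1)O 1/1
(5,3)X — no occupied neighbors
(6,1)O 1/1
(7,3)O — no occupied neighbors
The smallest same-type fraction is 1/1 at (1,2), which reduces to 1/1. Any threshold above that leaves this individual unsatisfied.

1/1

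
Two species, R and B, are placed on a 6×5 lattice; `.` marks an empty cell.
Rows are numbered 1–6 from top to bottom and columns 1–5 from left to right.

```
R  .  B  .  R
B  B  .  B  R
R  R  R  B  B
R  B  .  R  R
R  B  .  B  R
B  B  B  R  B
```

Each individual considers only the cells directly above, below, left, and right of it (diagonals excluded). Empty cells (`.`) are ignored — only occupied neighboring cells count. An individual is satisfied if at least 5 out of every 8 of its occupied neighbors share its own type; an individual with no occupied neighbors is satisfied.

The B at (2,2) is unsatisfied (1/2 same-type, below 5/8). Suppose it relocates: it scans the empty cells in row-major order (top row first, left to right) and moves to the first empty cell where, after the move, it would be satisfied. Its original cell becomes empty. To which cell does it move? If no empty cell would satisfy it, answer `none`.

Vacating (2,2). Empty cells in order:
  (1,2): 1/2 same-type → still unsatisfied.
  (1,4): 2/3 same-type → satisfied — stop here.

(1,4)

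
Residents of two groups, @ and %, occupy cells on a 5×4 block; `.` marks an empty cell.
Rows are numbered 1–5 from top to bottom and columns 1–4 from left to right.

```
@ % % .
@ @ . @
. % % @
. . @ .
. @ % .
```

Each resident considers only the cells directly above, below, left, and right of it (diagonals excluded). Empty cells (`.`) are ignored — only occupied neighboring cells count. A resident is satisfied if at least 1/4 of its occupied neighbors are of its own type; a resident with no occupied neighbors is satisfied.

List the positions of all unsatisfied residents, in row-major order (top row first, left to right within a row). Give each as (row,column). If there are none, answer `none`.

(4,3), (5,2), (5,3)

(1,1)@ 1/2 satisfied
(1,2)% 1/3 satisfied
(1,3)% 1/1 satisfied
(2,1)@ 2/2 satisfied
(2,2)@ 1/3 satisfied
(2,4)@ 1/1 satisfied
(3,2)% 1/2 satisfied
(3,3)% 1/3 satisfied
(3,4)@ 1/2 satisfied
(4,3)@ 0/2 not
(5,2)@ 0/1 not
(5,3)% 0/2 not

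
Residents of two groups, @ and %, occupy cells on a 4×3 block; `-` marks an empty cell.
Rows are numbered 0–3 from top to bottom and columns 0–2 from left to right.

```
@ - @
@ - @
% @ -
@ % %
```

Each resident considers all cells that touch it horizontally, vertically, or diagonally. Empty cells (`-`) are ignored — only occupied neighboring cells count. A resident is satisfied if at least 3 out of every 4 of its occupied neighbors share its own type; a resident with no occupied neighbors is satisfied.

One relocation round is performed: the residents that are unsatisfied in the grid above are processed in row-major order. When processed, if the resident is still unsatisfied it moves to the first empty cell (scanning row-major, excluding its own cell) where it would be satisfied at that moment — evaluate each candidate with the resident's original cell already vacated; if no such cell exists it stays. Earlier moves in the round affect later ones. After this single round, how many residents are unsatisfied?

Initially unsatisfied (in order): (1,0), (2,0), (2,1), (3,0), (3,1), (3,2).
  (1,0) → (0,1).
  (2,0): no empty cell satisfies it; stays.
  (2,1) → (1,1).
  (3,0) → (1,0).
  (3,1): now satisfied by earlier moves; stays.
  (3,2): now satisfied by earlier moves; stays.
Resulting grid:
@ @ @
@ @ @
% - -
- % %
Unsatisfied now: (2,0).

1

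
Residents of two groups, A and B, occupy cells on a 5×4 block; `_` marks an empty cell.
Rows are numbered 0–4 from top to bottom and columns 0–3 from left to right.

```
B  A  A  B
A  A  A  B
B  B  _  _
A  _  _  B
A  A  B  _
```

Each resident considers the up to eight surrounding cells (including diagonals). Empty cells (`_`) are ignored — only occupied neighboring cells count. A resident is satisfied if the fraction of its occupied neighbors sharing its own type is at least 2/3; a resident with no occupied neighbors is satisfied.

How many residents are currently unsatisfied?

(0,0)B 0/3 not
(0,1)A 4/5 satisfied
(0,2)A 3/5 not
(0,3)B 1/3 not
(1,0)A 2/5 not
(1,1)A 4/7 not
(1,2)A 3/6 not
(1,3)B 1/3 not
(2,0)B 1/4 not
(2,1)B 1/5 not
(3,0)A 2/4 not
(3,3)B 1/1 satisfied
(4,0)A 2/2 satisfied
(4,1)A 2/3 satisfied
(4,2)B 1/2 not
Unsatisfied: (0,0), (0,2), (0,3), (1,0), (1,1), (1,2), (1,3), (2,0), (2,1), (3,0), (4,2) — 11 in total.

11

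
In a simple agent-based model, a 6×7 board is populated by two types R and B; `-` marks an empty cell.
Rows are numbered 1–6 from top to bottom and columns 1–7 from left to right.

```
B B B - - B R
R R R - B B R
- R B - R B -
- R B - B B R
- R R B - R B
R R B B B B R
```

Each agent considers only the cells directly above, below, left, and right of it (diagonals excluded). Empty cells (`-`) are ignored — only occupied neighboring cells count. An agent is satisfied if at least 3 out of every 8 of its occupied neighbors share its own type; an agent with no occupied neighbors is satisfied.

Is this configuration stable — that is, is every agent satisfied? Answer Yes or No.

No

Row 1: (1,1)B 1/2 ✓ · (1,2)B 2/3 ✓ · (1,3)B 1/2 ✓ · (1,6)B 1/2 ✓ · (1,7)R 1/2 ✓
Row 2: (2,1)R 1/2 ✓ · (2,2)R 3/4 ✓ · (2,3)R 1/3 ✗ · (2,5)B 1/2 ✓ · (2,6)B 3/4 ✓ · (2,7)R 1/2 ✓
Row 3: (3,2)R 2/3 ✓ · (3,3)B 1/3 ✗ · (3,5)R 0/3 ✗ · (3,6)B 2/3 ✓
Row 4: (4,2)R 2/3 ✓ · (4,3)B 1/3 ✗ · (4,5)B 1/2 ✓ · (4,6)B 2/4 ✓ · (4,7)R 0/2 ✗
Row 5: (5,2)R 3/3 ✓ · (5,3)R 1/4 ✗ · (5,4)B 1/2 ✓ · (5,6)R 0/3 ✗ · (5,7)B 0/3 ✗
Row 6: (6,1)R 1/1 ✓ · (6,2)R 2/3 ✓ · (6,3)B 1/3 ✗ · (6,4)B 3/3 ✓ · (6,5)B 2/2 ✓ · (6,6)B 1/3 ✗ · (6,7)R 0/2 ✗
For instance (2,3) has only 1/3 same-type neighbors, below 3/8.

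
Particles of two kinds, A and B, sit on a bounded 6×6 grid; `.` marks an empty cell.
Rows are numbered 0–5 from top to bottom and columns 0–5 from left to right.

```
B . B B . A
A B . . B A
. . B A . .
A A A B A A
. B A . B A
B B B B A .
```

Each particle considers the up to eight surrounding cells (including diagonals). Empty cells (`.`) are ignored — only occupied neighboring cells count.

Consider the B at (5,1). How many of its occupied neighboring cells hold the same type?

Occupied neighbors of (5,1): (4,1)=B, (4,2)=A, (5,0)=B, (5,2)=B.
Same type (B): 3 of 4.

3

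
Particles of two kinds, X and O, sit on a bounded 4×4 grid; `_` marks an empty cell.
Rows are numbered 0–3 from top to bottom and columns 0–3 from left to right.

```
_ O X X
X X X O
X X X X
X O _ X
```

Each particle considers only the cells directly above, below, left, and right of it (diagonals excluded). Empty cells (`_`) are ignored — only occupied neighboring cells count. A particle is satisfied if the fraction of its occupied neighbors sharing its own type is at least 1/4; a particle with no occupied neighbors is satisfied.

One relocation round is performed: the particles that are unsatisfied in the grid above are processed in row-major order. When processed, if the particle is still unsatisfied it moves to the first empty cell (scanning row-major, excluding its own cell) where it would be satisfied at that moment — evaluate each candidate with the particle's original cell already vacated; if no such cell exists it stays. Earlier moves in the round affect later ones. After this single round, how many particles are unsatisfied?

Initially unsatisfied (in order): (0,1), (1,3), (3,1).
  (0,1) → (3,2).
  (1,3): no empty cell satisfies it; stays.
  (3,1): now satisfied by earlier moves; stays.
Resulting grid:
_ _ X X
X X X O
X X X X
X O O X
Unsatisfied now: (1,3).

1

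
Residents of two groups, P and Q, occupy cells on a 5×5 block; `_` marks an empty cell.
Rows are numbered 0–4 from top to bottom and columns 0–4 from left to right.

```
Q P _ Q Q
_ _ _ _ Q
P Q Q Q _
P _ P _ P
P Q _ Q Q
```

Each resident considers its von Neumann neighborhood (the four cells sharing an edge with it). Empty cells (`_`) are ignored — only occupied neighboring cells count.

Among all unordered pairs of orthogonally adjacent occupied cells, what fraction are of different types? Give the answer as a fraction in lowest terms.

Scan each occupied cell's neighbors to the right and below so each pair is counted once.
From row 0: 1 unlike of 3 pairs (running 1/3).
From row 2: 2 unlike of 5 pairs (running 3/8).
From row 3: 1 unlike of 2 pairs (running 4/10).
From row 4: 1 unlike of 2 pairs (running 5/12).
Total adjacent occupied pairs: 12; unlike-type pairs: 5.
5/12 is already in lowest terms.

5/12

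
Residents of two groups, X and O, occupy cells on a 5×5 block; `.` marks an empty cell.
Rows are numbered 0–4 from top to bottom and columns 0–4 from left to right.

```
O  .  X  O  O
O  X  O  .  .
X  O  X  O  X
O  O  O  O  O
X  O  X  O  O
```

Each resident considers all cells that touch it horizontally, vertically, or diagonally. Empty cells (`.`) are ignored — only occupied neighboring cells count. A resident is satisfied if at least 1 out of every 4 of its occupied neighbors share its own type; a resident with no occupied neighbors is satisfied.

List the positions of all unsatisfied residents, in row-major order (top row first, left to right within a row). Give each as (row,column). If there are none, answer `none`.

Row 0: (0,0)O 1/2 satisfied · (0,2)X 1/3 satisfied · (0,3)O 2/3 satisfied · (0,4)O 1/1 satisfied
Row 1: (1,0)O 2/4 satisfied · (1,1)X 3/7 satisfied · (1,2)O 3/6 satisfied
Row 2: (2,0)X 1/5 not · (2,1)O 5/8 satisfied · (2,2)X 1/7 not · (2,3)O 4/6 satisfied · (2,4)X 0/3 not
Row 3: (3,0)O 3/5 satisfied · (3,1)O 4/8 satisfied · (3,2)O 6/8 satisfied · (3,3)O 5/8 satisfied · (3,4)O 4/5 satisfied
Row 4: (4,0)X 0/3 not · (4,1)O 3/5 satisfied · (4,2)X 0/5 not · (4,3)O 4/5 satisfied · (4,4)O 3/3 satisfied

(2,0), (2,2), (2,4), (4,0), (4,2)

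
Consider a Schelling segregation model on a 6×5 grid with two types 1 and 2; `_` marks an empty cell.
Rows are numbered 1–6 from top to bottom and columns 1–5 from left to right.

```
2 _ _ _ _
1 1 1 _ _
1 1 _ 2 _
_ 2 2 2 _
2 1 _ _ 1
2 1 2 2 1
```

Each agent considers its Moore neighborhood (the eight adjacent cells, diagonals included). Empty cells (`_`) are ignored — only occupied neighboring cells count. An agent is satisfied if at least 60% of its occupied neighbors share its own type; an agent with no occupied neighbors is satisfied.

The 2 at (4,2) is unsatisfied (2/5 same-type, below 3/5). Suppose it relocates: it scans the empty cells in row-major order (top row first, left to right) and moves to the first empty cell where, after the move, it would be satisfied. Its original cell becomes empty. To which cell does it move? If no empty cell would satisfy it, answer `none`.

(1,5)

Vacating (4,2). Empty cells in order:
  (1,2): 1/4 same-type → still unsatisfied.
  (1,3): 0/2 same-type → still unsatisfied.
  (1,4): 0/1 same-type → still unsatisfied.
  (1,5): 0/0 same-type → satisfied — stop here.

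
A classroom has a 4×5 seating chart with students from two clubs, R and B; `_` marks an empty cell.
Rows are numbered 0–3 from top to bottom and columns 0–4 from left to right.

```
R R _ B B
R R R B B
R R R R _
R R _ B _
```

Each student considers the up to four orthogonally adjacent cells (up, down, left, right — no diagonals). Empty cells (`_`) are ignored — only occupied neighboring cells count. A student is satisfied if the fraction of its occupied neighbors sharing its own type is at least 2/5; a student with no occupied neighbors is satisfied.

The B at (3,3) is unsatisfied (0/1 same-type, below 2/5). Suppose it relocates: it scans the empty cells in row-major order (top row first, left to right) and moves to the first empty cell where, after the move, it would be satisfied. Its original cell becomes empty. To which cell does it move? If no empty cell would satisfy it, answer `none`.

Vacating (3,3). Empty cells in order:
  (0,2): 1/3 same-type → still unsatisfied.
  (2,4): 1/2 same-type → satisfied — stop here.

(2,4)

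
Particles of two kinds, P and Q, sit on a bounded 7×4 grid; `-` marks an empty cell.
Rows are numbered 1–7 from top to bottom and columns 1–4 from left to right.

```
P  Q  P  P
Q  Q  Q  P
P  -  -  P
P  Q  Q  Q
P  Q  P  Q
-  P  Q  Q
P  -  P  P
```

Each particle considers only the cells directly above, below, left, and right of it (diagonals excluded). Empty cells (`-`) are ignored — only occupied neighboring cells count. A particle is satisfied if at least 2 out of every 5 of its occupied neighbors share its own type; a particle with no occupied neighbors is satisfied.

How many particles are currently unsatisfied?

9

(1,1)P 0/2 ✗
(1,2)Q 1/3 ✗
(1,3)P 1/3 ✗
(1,4)P 2/2 ✓
(2,1)Q 1/3 ✗
(2,2)Q 3/3 ✓
(2,3)Q 1/3 ✗
(2,4)P 2/3 ✓
(3,1)P 1/2 ✓
(3,4)P 1/2 ✓
(4,1)P 2/3 ✓
(4,2)Q 2/3 ✓
(4,3)Q 2/3 ✓
(4,4)Q 2/3 ✓
(5,1)P 1/2 ✓
(5,2)Q 1/4 ✗
(5,3)P 0/4 ✗
(5,4)Q 2/3 ✓
(6,2)P 0/2 ✗
(6,3)Q 1/4 ✗
(6,4)Q 2/3 ✓
(7,1)P 0/0 ✓
(7,3)P 1/2 ✓
(7,4)P 1/2 ✓
Unsatisfied: (1,1), (1,2), (1,3), (2,1), (2,3), (5,2), (5,3), (6,2), (6,3) — 9 in total.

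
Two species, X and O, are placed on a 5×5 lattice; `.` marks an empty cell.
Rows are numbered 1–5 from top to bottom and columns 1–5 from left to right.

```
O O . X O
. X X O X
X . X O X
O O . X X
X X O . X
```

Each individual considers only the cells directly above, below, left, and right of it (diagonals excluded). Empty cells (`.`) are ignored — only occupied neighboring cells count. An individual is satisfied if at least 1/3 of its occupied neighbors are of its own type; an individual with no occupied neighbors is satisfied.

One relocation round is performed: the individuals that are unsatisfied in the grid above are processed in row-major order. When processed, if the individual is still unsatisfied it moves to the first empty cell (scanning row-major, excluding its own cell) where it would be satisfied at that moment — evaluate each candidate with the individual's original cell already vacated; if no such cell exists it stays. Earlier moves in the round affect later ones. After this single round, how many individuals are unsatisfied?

Initially unsatisfied (in order): (1,4), (1,5), (2,4), (3,1), (3,4), (5,3).
  (1,4) → (1,3).
  (1,5) → (1,4).
  (2,4): now satisfied by earlier moves; stays.
  (3,1) → (1,5).
  (3,4) → (2,1).
  (5,3) → (3,1).
Resulting grid:
O O X O X
O X X O X
O . X . X
O O . X X
X X . . X
All satisfied now.

0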